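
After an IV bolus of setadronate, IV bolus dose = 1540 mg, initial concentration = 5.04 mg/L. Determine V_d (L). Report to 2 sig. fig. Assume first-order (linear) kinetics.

310 L

Vd = Dose / C₀ = 1540 / 5.04 = 305.6 L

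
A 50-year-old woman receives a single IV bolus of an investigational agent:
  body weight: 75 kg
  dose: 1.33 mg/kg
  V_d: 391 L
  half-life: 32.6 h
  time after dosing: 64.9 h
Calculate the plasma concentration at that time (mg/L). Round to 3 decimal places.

Total dose = 1.33 × 75 = 99.75 mg
C₀ = Dose / Vd = 99.75 / 391 = 0.2551 mg/L
k = ln2 / t½ = 0.693147 / 32.6 = 0.02126 h⁻¹
C = C₀ · e^(−k·t) = 0.2551 × e^(−0.02126 × 64.9)
  = 0.2551 × 0.2516 = 0.06418 mg/L

0.064 mg/L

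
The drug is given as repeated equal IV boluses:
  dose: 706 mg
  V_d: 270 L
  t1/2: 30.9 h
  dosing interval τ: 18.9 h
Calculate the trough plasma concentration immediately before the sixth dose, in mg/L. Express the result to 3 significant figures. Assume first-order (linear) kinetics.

4.36 mg/L

C₀ per dose = Dose / Vd = 706 / 270 = 2.615 mg/L
k = ln2 / t½ = 0.693147 / 30.9 = 0.02243 h⁻¹
Fraction remaining after one interval: r = e^(−kτ) = e^(−0.02243 × 18.9) = 0.6545
Before dose 6, 5 doses have been given (aged 1τ, 2τ, 3τ, 4τ, 5τ).
C_trough = C₀ × (r + r² + … + r^5) = C₀ × r(1−r^5)/(1−r)
        = 2.615 × 0.6545 × (1 − 0.1201) / (1 − 0.6545) = 4.359 mg/L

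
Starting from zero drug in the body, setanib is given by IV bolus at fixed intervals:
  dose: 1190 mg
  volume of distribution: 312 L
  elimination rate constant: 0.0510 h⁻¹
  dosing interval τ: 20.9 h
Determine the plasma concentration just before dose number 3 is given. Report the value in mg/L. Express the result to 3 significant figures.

C₀ per dose = Dose / Vd = 1190 / 312 = 3.814 mg/L
Fraction remaining after one interval: r = e^(−kτ) = e^(−0.05100 × 20.9) = 0.3444
Before dose 3, 2 doses have been given (aged 1τ, 2τ).
C_trough = C₀ × (r + r²) = 3.814 × (0.3444 + 0.1186) = 1.766 mg/L

1.77 mg/L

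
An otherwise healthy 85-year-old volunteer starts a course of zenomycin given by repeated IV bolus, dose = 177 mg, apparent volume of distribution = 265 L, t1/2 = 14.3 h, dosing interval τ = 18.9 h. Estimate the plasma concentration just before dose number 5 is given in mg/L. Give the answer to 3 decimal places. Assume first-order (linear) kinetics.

0.434 mg/L

C₀ per dose = Dose / Vd = 177 / 265 = 0.6679 mg/L
k = ln2 / t½ = 0.693147 / 14.3 = 0.04847 h⁻¹
Fraction remaining after one interval: r = e^(−kτ) = e^(−0.04847 × 18.9) = 0.4001
Before dose 5, 4 doses have been given (aged 1τ, 2τ, 3τ, 4τ).
C_trough = C₀ × (r + r² + … + r^4) = C₀ × r(1−r^4)/(1−r)
        = 0.6679 × 0.4001 × (1 − 0.02563) / (1 − 0.4001) = 0.4340 mg/L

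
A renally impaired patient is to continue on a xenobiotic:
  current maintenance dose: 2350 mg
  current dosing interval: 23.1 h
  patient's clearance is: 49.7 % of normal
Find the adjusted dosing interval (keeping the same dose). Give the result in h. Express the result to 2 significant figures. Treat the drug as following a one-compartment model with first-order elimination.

To keep the same average steady-state level, dosing rate must scale with clearance.
CL ratio = 49.7 / 100 = 0.4970
New interval (same dose) = 23.1 / 0.4970 = 46.48 h

46 h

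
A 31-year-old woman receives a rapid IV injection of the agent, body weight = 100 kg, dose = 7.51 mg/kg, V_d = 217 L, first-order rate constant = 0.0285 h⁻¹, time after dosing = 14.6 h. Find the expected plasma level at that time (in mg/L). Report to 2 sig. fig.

2.3 mg/L

Total dose = 7.51 × 100 = 751.0 mg
C₀ = Dose / Vd = 751.0 / 217 = 3.461 mg/L
C = C₀ · e^(−k·t) = 3.461 × e^(−0.02850 × 14.6)
  = 3.461 × 0.6596 = 2.283 mg/L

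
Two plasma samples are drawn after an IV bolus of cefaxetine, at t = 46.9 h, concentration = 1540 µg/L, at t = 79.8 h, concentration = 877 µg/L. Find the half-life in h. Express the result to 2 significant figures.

k = ln(C₁/C₂) / (t₂ − t₁) = ln(1540/877) / (79.8 − 46.9)
  = 0.5630 / 32.90 = 0.01711 h⁻¹
t½ = ln2 / k = 0.693147 / 0.01711 = 40.51 h

41 h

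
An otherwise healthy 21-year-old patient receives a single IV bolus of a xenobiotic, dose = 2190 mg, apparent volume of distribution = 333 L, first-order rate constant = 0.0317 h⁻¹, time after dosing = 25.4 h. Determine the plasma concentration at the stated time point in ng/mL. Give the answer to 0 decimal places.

C₀ = Dose / Vd = 2190 / 333 = 6.577 mg/L
C = C₀ · e^(−k·t) = 6.577 × e^(−0.03170 × 25.4)
  = 6.577 × 0.4470 = 2.940 mg/L
Convert: 2.940 mg/L × 1000 = 2940 ng/mL

2940 ng/mL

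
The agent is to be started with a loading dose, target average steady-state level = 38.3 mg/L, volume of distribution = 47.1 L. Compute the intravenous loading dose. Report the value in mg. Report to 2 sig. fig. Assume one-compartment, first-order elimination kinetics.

1800 mg

LD = Css × Vd = 38.3 × 47.1 = 1804 mg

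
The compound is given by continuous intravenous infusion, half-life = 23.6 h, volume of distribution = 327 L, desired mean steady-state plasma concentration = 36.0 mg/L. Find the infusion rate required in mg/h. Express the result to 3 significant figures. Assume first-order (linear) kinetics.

k = ln2 / t½ = 0.693147 / 23.6 = 0.02937 h⁻¹
CL = k × Vd = 0.02937 × 327 = 9.604 L/h
At steady state, infusion rate R₀ = Css × CL = 36.0 × 9.604 = 345.7 mg/h

346 mg/h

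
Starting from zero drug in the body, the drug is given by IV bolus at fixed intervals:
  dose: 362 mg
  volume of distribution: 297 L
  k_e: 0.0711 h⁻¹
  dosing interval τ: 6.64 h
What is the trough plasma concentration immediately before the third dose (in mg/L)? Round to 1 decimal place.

1.2 mg/L

C₀ per dose = Dose / Vd = 362 / 297 = 1.219 mg/L
Fraction remaining after one interval: r = e^(−kτ) = e^(−0.07110 × 6.64) = 0.6237
Before dose 3, 2 doses have been given (aged 1τ, 2τ).
C_trough = C₀ × (r + r²) = 1.219 × (0.6237 + 0.3890) = 1.234 mg/L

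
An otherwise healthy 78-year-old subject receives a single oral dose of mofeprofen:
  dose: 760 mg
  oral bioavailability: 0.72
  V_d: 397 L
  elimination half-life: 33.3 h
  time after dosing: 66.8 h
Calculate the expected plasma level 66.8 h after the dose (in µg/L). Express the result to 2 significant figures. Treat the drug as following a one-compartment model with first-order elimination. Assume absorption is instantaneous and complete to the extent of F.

Amount reaching circulation = F × Dose = 0.72 × 760.0 = 547.2 mg
C₀ = F·Dose / Vd = 547.2 / 397 = 1.378 mg/L
k = ln2 / t½ = 0.693147 / 33.3 = 0.02082 h⁻¹
C = C₀ · e^(−k·t) = 1.378 × e^(−0.02082 × 66.8)
  = 1.378 × 0.2489 = 0.3430 mg/L
Convert: 0.3430 mg/L × 1000 = 343.0 µg/L

340 µg/L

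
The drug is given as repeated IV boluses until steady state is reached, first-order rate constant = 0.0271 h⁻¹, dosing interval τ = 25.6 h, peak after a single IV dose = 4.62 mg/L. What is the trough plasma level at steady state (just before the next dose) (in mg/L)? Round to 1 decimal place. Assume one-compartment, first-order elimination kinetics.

e^(−kτ) = e^(−0.02710 × 25.6) = 0.4997
Accumulation ratio R = 1 / (1 − e^(−kτ)) = 1 / (1 − 0.4997) = 1.999
Steady-state trough = C₀ × R × e^(−kτ) = 4.62 × 1.999 × 0.4997 = 4.615 mg/L

4.6 mg/L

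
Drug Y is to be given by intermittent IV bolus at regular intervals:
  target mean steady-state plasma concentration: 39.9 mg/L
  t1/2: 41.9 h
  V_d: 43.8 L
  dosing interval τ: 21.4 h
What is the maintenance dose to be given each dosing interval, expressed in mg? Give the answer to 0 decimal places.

619 mg

k = ln2 / t½ = 0.693147 / 41.9 = 0.01654 h⁻¹
CL = k × Vd = 0.01654 × 43.8 = 0.7245 L/h
At steady state, Dose/τ = Css × CL.
Dose = Css × CL × τ = 39.9 × 0.7245 × 21.4 = 618.6 mg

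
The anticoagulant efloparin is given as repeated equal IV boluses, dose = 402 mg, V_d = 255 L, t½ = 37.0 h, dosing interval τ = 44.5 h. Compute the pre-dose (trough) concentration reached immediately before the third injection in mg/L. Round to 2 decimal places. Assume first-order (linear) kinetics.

0.98 mg/L

C₀ per dose = Dose / Vd = 402 / 255 = 1.576 mg/L
k = ln2 / t½ = 0.693147 / 37.0 = 0.01873 h⁻¹
Fraction remaining after one interval: r = e^(−kτ) = e^(−0.01873 × 44.5) = 0.4345
Before dose 3, 2 doses have been given (aged 1τ, 2τ).
C_trough = C₀ × (r + r²) = 1.576 × (0.4345 + 0.1888) = 0.9823 mg/L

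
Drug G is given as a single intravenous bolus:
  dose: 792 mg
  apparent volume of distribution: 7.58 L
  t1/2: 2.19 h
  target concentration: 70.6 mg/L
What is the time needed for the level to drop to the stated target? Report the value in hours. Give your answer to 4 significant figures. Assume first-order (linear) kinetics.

1.239 h

C₀ = Dose / Vd = 792.0 / 7.58 = 104.5 mg/L
k = ln2 / t½ = 0.693147 / 2.19 = 0.3165 h⁻¹
t = ln(C₀ / C) / k = ln(104.5 / 70.6) / 0.3165
  = ln(1.480) / 0.3165 = 0.3920 / 0.3165 = 1.239 h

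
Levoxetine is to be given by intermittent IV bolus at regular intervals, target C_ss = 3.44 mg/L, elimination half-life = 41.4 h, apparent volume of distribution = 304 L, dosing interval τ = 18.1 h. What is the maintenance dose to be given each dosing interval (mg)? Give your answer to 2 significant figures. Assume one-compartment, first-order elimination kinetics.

k = ln2 / t½ = 0.693147 / 41.4 = 0.01674 h⁻¹
CL = k × Vd = 0.01674 × 304 = 5.089 L/h
At steady state, Dose/τ = Css × CL.
Dose = Css × CL × τ = 3.44 × 5.089 × 18.1 = 316.9 mg

320 mg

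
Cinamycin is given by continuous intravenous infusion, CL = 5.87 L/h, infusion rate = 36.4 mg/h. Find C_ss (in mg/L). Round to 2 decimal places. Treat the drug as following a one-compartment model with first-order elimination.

At steady state Css = R₀ / CL = 36.4 / 5.870 = 6.201 mg/L

6.20 mg/L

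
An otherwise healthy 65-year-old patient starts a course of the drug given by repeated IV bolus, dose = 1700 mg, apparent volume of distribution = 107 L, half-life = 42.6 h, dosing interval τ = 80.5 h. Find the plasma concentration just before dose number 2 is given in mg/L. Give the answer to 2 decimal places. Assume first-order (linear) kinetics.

C₀ per dose = Dose / Vd = 1700 / 107 = 15.89 mg/L
k = ln2 / t½ = 0.693147 / 42.6 = 0.01627 h⁻¹
Fraction remaining after one interval: r = e^(−kτ) = e^(−0.01627 × 80.5) = 0.2699
Before dose 2, 1 dose has been given (aged 1τ).
C_trough = C₀ × r = 15.89 × 0.2699 = 4.289 mg/L

4.29 mg/L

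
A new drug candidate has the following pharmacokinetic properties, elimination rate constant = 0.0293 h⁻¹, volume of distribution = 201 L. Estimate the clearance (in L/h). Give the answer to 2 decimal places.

CL = k × Vd = 0.0293 × 201 = 5.889 L/h

5.89 L/h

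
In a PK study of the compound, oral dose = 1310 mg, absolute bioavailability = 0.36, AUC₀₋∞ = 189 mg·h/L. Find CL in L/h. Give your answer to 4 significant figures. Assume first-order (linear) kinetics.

CL = F·Dose / AUC = 0.36 × 1310 / 189 = 2.495 L/h

2.495 L/h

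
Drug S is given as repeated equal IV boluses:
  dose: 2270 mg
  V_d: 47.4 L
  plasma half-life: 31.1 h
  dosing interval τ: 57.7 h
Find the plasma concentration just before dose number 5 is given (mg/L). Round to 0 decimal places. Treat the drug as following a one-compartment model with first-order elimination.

18 mg/L

C₀ per dose = Dose / Vd = 2270 / 47.4 = 47.89 mg/L
k = ln2 / t½ = 0.693147 / 31.1 = 0.02229 h⁻¹
Fraction remaining after one interval: r = e^(−kτ) = e^(−0.02229 × 57.7) = 0.2763
Before dose 5, 4 doses have been given (aged 1τ, 2τ, 3τ, 4τ).
C_trough = C₀ × (r + r² + … + r^4) = C₀ × r(1−r^4)/(1−r)
        = 47.89 × 0.2763 × (1 − 0.005828) / (1 − 0.2763) = 18.18 mg/L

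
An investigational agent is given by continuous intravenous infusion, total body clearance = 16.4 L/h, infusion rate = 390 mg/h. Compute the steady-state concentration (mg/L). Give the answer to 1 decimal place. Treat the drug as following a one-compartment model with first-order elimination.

At steady state Css = R₀ / CL = 390 / 16.40 = 23.78 mg/L

23.8 mg/L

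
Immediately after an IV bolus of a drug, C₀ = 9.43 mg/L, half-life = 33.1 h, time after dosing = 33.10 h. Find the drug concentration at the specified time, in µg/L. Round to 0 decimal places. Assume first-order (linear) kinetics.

k = ln2 / t½ = 0.693147 / 33.1 = 0.02094 h⁻¹
t / t½ = 33.10 / 33.1 = 1 half-lives
C = C₀ × (1/2)^1 = 9.430 × 0.5000 = 4.715 mg/L
Convert: 4.715 mg/L × 1000 = 4715 µg/L

4715 µg/L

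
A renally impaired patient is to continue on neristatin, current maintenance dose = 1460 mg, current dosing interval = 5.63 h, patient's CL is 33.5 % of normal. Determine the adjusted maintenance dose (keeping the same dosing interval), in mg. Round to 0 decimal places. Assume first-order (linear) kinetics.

489 mg

To keep the same average steady-state level, dosing rate must scale with clearance.
CL ratio = 33.5 / 100 = 0.3350
New dose (same interval) = 1460 × 0.3350 = 489.1 mg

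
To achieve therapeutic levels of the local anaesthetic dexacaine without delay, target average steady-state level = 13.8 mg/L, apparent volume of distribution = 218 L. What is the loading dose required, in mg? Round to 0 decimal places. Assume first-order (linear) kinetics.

LD = Css × Vd = 13.8 × 218 = 3008 mg

3008 mg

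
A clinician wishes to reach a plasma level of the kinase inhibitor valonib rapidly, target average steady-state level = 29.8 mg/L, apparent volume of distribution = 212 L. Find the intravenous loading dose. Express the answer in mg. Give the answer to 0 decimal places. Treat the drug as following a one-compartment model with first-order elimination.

LD = Css × Vd = 29.8 × 212 = 6318 mg

6318 mg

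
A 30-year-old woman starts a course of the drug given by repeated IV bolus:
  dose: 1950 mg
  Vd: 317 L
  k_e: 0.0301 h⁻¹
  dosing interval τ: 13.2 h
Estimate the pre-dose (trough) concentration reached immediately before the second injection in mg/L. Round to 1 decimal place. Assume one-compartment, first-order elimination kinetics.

4.1 mg/L

C₀ per dose = Dose / Vd = 1950 / 317 = 6.151 mg/L
Fraction remaining after one interval: r = e^(−kτ) = e^(−0.03010 × 13.2) = 0.6721
Before dose 2, 1 dose has been given (aged 1τ).
C_trough = C₀ × r = 6.151 × 0.6721 = 4.134 mg/L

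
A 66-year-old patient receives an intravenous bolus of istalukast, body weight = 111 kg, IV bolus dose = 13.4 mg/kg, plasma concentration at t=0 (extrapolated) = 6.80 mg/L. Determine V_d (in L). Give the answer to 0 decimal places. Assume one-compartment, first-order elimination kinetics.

219 L

Dose = 13.4 × 111 = 1487 mg
Vd = Dose / C₀ = 1487 / 6.80 = 218.7 L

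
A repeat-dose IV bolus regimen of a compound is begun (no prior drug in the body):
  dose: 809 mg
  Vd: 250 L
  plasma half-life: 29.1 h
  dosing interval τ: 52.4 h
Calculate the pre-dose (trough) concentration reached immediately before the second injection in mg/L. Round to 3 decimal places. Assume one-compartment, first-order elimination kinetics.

0.929 mg/L

C₀ per dose = Dose / Vd = 809 / 250 = 3.236 mg/L
k = ln2 / t½ = 0.693147 / 29.1 = 0.02382 h⁻¹
Fraction remaining after one interval: r = e^(−kτ) = e^(−0.02382 × 52.4) = 0.2870
Before dose 2, 1 dose has been given (aged 1τ).
C_trough = C₀ × r = 3.236 × 0.2870 = 0.9287 mg/L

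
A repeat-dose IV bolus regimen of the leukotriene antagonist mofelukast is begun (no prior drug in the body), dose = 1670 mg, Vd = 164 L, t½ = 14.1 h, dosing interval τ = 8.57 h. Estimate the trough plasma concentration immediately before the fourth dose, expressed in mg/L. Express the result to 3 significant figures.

13.9 mg/L

C₀ per dose = Dose / Vd = 1670 / 164 = 10.18 mg/L
k = ln2 / t½ = 0.693147 / 14.1 = 0.04916 h⁻¹
Fraction remaining after one interval: r = e^(−kτ) = e^(−0.04916 × 8.57) = 0.6562
Before dose 4, 3 doses have been given (aged 1τ, 2τ, 3τ).
C_trough = C₀ × (r + r² + … + r^3) = C₀ × r(1−r^3)/(1−r)
        = 10.18 × 0.6562 × (1 − 0.2826) / (1 − 0.6562) = 13.94 mg/L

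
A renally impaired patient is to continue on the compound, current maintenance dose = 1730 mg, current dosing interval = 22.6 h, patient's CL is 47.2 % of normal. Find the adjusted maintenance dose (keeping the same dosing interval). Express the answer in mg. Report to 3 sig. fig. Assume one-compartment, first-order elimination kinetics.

To keep the same average steady-state level, dosing rate must scale with clearance.
CL ratio = 47.2 / 100 = 0.4720
New dose (same interval) = 1730 × 0.4720 = 816.6 mg

817 mg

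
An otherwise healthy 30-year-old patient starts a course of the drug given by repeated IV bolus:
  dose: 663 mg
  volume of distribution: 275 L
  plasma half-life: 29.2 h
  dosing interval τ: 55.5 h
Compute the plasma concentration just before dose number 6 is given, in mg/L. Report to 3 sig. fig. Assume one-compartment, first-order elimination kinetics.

C₀ per dose = Dose / Vd = 663 / 275 = 2.411 mg/L
k = ln2 / t½ = 0.693147 / 29.2 = 0.02374 h⁻¹
Fraction remaining after one interval: r = e^(−kτ) = e^(−0.02374 × 55.5) = 0.2678
Before dose 6, 5 doses have been given (aged 1τ, 2τ, 3τ, 4τ, 5τ).
C_trough = C₀ × (r + r² + … + r^5) = C₀ × r(1−r^5)/(1−r)
        = 2.411 × 0.2678 × (1 − 0.001377) / (1 − 0.2678) = 0.8806 mg/L

0.881 mg/L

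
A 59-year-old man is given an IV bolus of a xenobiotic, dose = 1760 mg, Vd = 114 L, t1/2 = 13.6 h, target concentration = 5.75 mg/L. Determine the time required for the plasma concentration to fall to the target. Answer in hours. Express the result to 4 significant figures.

19.38 h

C₀ = Dose / Vd = 1760 / 114 = 15.44 mg/L
k = ln2 / t½ = 0.693147 / 13.6 = 0.05097 h⁻¹
t = ln(C₀ / C) / k = ln(15.44 / 5.75) / 0.05097
  = ln(2.685) / 0.05097 = 0.9877 / 0.05097 = 19.38 h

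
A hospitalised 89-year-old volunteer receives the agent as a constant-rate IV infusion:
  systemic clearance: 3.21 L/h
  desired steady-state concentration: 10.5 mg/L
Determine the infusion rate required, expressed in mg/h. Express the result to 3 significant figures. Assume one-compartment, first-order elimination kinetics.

33.7 mg/h

At steady state, infusion rate R₀ = Css × CL = 10.5 × 3.210 = 33.71 mg/h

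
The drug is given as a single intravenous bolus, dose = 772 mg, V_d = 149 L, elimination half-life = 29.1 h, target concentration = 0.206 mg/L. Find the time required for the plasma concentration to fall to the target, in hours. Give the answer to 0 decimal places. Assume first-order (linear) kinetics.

135 h

C₀ = Dose / Vd = 772.0 / 149 = 5.181 mg/L
k = ln2 / t½ = 0.693147 / 29.1 = 0.02382 h⁻¹
t = ln(C₀ / C) / k = ln(5.181 / 0.206) / 0.02382
  = ln(25.15) / 0.02382 = 3.225 / 0.02382 = 135.4 h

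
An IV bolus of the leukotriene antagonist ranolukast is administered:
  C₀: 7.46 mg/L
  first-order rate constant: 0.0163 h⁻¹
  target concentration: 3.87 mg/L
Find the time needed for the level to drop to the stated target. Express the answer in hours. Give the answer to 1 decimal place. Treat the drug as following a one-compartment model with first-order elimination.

40.3 h

t = ln(C₀ / C) / k = ln(7.460 / 3.87) / 0.01630
  = ln(1.928) / 0.01630 = 0.6565 / 0.01630 = 40.28 h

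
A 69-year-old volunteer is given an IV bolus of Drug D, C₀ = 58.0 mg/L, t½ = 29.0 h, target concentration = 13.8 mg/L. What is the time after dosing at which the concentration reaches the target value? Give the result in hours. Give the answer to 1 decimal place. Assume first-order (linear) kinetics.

k = ln2 / t½ = 0.693147 / 29.0 = 0.02390 h⁻¹
t = ln(C₀ / C) / k = ln(58.00 / 13.8) / 0.02390
  = ln(4.203) / 0.02390 = 1.436 / 0.02390 = 60.08 h

60.1 h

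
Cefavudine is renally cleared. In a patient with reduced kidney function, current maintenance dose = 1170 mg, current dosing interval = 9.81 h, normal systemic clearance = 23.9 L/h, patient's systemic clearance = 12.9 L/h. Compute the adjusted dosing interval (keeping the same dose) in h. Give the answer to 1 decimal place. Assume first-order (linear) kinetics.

18.2 h

To keep the same average steady-state level, dosing rate must scale with clearance.
CL ratio = 12.9 / 23.9 = 0.5397
New interval (same dose) = 9.81 / 0.5397 = 18.18 h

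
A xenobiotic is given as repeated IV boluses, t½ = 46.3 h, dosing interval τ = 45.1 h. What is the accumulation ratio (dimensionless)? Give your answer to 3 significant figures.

2.04

k = ln2 / t½ = 0.693147 / 46.3 = 0.01497 h⁻¹
e^(−kτ) = e^(−0.01497 × 45.1) = 0.5091
Accumulation ratio R = 1 / (1 − e^(−kτ)) = 1 / (1 − 0.5091) = 2.037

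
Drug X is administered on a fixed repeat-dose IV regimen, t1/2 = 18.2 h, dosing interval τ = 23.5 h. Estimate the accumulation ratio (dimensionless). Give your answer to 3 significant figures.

1.69

k = ln2 / t½ = 0.693147 / 18.2 = 0.03809 h⁻¹
e^(−kτ) = e^(−0.03809 × 23.5) = 0.4086
Accumulation ratio R = 1 / (1 − e^(−kτ)) = 1 / (1 − 0.4086) = 1.691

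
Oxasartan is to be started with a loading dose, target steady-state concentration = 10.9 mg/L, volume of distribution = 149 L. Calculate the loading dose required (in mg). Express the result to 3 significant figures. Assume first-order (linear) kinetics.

LD = Css × Vd = 10.9 × 149 = 1624 mg

1620 mg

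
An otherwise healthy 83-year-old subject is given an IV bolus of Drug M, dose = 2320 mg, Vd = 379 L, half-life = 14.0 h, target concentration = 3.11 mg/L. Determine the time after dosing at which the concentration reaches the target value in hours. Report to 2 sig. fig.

C₀ = Dose / Vd = 2320 / 379 = 6.121 mg/L
k = ln2 / t½ = 0.693147 / 14.0 = 0.04951 h⁻¹
t = ln(C₀ / C) / k = ln(6.121 / 3.11) / 0.04951
  = ln(1.968) / 0.04951 = 0.6770 / 0.04951 = 13.67 h

14 h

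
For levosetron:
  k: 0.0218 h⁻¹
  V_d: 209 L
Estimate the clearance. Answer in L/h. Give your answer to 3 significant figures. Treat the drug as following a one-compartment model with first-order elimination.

4.56 L/h

CL = k × Vd = 0.0218 × 209 = 4.556 L/h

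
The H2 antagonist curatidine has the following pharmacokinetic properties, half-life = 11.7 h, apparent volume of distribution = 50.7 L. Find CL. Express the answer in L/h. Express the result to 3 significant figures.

k = ln2 / t½ = 0.693147 / 11.7 = 0.05924 h⁻¹
CL = k × Vd = 0.05924 × 50.7 = 3.003 L/h

3.00 L/h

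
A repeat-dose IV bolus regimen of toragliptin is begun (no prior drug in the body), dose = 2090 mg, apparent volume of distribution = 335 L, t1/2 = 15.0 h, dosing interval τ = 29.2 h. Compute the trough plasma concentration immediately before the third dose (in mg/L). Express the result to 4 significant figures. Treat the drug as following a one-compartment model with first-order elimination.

C₀ per dose = Dose / Vd = 2090 / 335 = 6.239 mg/L
k = ln2 / t½ = 0.693147 / 15.0 = 0.04621 h⁻¹
Fraction remaining after one interval: r = e^(−kτ) = e^(−0.04621 × 29.2) = 0.2594
Before dose 3, 2 doses have been given (aged 1τ, 2τ).
C_trough = C₀ × (r + r²) = 6.239 × (0.2594 + 0.06729) = 2.038 mg/L

2.038 mg/L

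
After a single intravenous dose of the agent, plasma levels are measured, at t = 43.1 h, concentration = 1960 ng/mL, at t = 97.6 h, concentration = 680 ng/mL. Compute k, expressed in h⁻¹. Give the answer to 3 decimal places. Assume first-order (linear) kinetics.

0.019 h⁻¹

k = ln(C₁/C₂) / (t₂ − t₁) = ln(1960/680) / (97.6 − 43.1)
  = 1.059 / 54.50 = 0.01943 h⁻¹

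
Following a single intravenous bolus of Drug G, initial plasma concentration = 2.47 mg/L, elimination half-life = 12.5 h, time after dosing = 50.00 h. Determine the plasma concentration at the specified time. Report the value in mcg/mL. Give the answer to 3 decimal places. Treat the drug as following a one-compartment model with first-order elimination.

k = ln2 / t½ = 0.693147 / 12.5 = 0.05545 h⁻¹
t / t½ = 50.00 / 12.5 = 4 half-lives
C = C₀ × (1/2)^4 = 2.470 × 0.06250 = 0.1544 mg/L
(0.1544 mg/L = 0.1544 mcg/mL)

0.154 mcg/mL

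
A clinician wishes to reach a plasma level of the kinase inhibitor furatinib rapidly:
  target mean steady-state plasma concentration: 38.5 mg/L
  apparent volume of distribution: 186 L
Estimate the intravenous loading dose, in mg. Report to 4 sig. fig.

7161 mg

LD = Css × Vd = 38.5 × 186 = 7161 mg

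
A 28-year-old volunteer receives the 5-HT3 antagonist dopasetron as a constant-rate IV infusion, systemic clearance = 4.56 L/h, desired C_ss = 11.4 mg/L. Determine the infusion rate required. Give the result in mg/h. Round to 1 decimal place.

At steady state, infusion rate R₀ = Css × CL = 11.4 × 4.560 = 51.98 mg/h

52.0 mg/h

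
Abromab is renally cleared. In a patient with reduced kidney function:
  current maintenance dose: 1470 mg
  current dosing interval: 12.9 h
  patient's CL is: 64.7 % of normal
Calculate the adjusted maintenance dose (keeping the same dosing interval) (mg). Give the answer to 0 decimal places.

To keep the same average steady-state level, dosing rate must scale with clearance.
CL ratio = 64.7 / 100 = 0.6470
New dose (same interval) = 1470 × 0.6470 = 951.1 mg

951 mg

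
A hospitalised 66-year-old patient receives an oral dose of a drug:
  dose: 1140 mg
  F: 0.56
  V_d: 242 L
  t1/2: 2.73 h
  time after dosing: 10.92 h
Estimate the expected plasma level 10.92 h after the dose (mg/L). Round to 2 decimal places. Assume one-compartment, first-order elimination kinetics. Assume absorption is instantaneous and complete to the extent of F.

Amount reaching circulation = F × Dose = 0.56 × 1140 = 638.4 mg
C₀ = F·Dose / Vd = 638.4 / 242 = 2.638 mg/L
k = ln2 / t½ = 0.693147 / 2.73 = 0.2539 h⁻¹
t / t½ = 10.92 / 2.73 = 4 half-lives
C = C₀ × (1/2)^4 = 2.638 × 0.06250 = 0.1649 mg/L

0.16 mg/L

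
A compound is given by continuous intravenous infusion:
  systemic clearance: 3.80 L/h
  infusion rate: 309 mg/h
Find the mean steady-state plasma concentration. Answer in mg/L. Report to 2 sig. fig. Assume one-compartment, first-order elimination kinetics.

81 mg/L

At steady state Css = R₀ / CL = 309 / 3.800 = 81.32 mg/L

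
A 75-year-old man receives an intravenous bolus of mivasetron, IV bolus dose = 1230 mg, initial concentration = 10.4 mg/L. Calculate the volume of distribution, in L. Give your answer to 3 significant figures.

118 L

Vd = Dose / C₀ = 1230 / 10.4 = 118.3 L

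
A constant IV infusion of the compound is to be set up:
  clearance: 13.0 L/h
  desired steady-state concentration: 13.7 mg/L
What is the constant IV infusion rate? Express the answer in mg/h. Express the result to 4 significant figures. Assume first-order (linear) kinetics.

At steady state, infusion rate R₀ = Css × CL = 13.7 × 13.00 = 178.1 mg/h

178.1 mg/h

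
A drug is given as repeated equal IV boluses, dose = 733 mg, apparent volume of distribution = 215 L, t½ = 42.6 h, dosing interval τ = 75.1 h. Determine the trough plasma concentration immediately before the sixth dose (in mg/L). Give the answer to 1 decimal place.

C₀ per dose = Dose / Vd = 733 / 215 = 3.409 mg/L
k = ln2 / t½ = 0.693147 / 42.6 = 0.01627 h⁻¹
Fraction remaining after one interval: r = e^(−kτ) = e^(−0.01627 × 75.1) = 0.2947
Before dose 6, 5 doses have been given (aged 1τ, 2τ, 3τ, 4τ, 5τ).
C_trough = C₀ × (r + r² + … + r^5) = C₀ × r(1−r^5)/(1−r)
        = 3.409 × 0.2947 × (1 − 0.002223) / (1 − 0.2947) = 1.421 mg/L

1.4 mg/L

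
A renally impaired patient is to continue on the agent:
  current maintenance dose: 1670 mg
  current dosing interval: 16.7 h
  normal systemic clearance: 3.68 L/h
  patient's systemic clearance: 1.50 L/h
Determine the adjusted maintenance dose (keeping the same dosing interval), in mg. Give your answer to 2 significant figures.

To keep the same average steady-state level, dosing rate must scale with clearance.
CL ratio = 1.50 / 3.68 = 0.4076
New dose (same interval) = 1670 × 0.4076 = 680.7 mg

680 mg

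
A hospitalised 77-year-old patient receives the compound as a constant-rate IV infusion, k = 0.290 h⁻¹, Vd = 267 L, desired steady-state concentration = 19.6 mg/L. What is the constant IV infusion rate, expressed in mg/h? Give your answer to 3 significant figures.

CL = k × Vd = 0.2900 × 267 = 77.43 L/h
At steady state, infusion rate R₀ = Css × CL = 19.6 × 77.43 = 1518 mg/h

1520 mg/h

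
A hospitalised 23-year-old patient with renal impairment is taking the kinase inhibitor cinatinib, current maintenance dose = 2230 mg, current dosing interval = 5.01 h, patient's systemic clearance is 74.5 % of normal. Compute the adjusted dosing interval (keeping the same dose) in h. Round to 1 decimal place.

To keep the same average steady-state level, dosing rate must scale with clearance.
CL ratio = 74.5 / 100 = 0.7450
New interval (same dose) = 5.01 / 0.7450 = 6.725 h

6.7 h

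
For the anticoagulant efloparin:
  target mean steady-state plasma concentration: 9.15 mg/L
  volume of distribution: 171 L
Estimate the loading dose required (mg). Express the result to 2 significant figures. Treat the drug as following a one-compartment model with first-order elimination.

1600 mg

LD = Css × Vd = 9.15 × 171 = 1565 mg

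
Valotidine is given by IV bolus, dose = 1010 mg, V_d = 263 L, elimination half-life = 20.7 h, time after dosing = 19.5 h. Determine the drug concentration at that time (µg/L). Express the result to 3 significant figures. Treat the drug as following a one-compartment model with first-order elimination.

2000 µg/L

C₀ = Dose / Vd = 1010 / 263 = 3.840 mg/L
k = ln2 / t½ = 0.693147 / 20.7 = 0.03349 h⁻¹
C = C₀ · e^(−k·t) = 3.840 × e^(−0.03349 × 19.5)
  = 3.840 × 0.5205 = 1.999 mg/L
Convert: 1.999 mg/L × 1000 = 1999 µg/L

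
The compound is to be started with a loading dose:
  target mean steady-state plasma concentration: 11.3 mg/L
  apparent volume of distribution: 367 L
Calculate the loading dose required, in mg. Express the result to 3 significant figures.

LD = Css × Vd = 11.3 × 367 = 4147 mg

4150 mg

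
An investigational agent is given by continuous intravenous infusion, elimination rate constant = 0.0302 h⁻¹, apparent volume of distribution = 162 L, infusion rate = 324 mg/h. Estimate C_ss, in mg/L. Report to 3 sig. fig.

66.2 mg/L

CL = k × Vd = 0.03020 × 162 = 4.892 L/h
At steady state Css = R₀ / CL = 324 / 4.892 = 66.23 mg/L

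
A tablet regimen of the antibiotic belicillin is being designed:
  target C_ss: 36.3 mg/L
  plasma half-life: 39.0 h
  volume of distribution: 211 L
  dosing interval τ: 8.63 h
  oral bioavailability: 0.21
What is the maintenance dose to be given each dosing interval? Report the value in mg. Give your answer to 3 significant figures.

5590 mg

k = ln2 / t½ = 0.693147 / 39.0 = 0.01777 h⁻¹
CL = k × Vd = 0.01777 × 211 = 3.749 L/h
At steady state, F × (Dose/τ) = Css × CL.
Dose = Css × CL × τ / F = 36.3 × 3.749 × 8.63 / 0.21 = 5593 mg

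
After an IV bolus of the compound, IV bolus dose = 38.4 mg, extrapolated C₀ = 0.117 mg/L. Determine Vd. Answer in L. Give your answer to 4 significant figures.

Vd = Dose / C₀ = 38.40 / 0.117 = 328.2 L

328.2 L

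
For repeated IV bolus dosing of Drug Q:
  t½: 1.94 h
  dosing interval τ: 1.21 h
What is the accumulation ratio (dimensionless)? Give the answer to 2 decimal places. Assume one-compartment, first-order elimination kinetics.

2.85

k = ln2 / t½ = 0.693147 / 1.94 = 0.3573 h⁻¹
e^(−kτ) = e^(−0.3573 × 1.21) = 0.6490
Accumulation ratio R = 1 / (1 − e^(−kτ)) = 1 / (1 − 0.6490) = 2.849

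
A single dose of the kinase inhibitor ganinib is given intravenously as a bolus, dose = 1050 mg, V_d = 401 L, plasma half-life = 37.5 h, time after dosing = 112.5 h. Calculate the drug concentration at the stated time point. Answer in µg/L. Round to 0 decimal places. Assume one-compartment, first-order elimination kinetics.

C₀ = Dose / Vd = 1050 / 401 = 2.618 mg/L
k = ln2 / t½ = 0.693147 / 37.5 = 0.01848 h⁻¹
t / t½ = 112.5 / 37.5 = 3 half-lives
C = C₀ × (1/2)^3 = 2.618 × 0.1250 = 0.3273 mg/L
Convert: 0.3273 mg/L × 1000 = 327.3 µg/L

327 µg/L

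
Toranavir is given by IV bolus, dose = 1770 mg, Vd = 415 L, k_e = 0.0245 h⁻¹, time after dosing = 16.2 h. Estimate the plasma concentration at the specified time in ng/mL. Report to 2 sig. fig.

2900 ng/mL

C₀ = Dose / Vd = 1770 / 415 = 4.265 mg/L
C = C₀ · e^(−k·t) = 4.265 × e^(−0.02450 × 16.2)
  = 4.265 × 0.6724 = 2.868 mg/L
Convert: 2.868 mg/L × 1000 = 2868 ng/mL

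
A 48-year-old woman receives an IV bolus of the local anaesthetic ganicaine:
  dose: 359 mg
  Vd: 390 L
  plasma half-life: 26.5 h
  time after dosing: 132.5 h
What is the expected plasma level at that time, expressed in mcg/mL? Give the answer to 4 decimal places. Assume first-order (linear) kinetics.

C₀ = Dose / Vd = 359.0 / 390 = 0.9205 mg/L
k = ln2 / t½ = 0.693147 / 26.5 = 0.02616 h⁻¹
t / t½ = 132.5 / 26.5 = 5 half-lives
C = C₀ × (1/2)^5 = 0.9205 × 0.03125 = 0.02877 mg/L
(0.02877 mg/L = 0.02877 mcg/mL)

0.0288 mcg/mL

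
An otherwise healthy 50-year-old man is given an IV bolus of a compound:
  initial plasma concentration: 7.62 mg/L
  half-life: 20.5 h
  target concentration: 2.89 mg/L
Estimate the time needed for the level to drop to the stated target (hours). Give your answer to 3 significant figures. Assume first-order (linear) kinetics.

k = ln2 / t½ = 0.693147 / 20.5 = 0.03381 h⁻¹
t = ln(C₀ / C) / k = ln(7.620 / 2.89) / 0.03381
  = ln(2.637) / 0.03381 = 0.9696 / 0.03381 = 28.68 h

28.7 h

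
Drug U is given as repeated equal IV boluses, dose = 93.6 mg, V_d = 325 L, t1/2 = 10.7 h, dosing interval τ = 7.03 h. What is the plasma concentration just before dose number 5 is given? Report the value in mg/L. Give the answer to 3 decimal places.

C₀ per dose = Dose / Vd = 93.6 / 325 = 0.2880 mg/L
k = ln2 / t½ = 0.693147 / 10.7 = 0.06478 h⁻¹
Fraction remaining after one interval: r = e^(−kτ) = e^(−0.06478 × 7.03) = 0.6342
Before dose 5, 4 doses have been given (aged 1τ, 2τ, 3τ, 4τ).
C_trough = C₀ × (r + r² + … + r^4) = C₀ × r(1−r^4)/(1−r)
        = 0.2880 × 0.6342 × (1 − 0.1618) / (1 − 0.6342) = 0.4185 mg/L

0.419 mg/L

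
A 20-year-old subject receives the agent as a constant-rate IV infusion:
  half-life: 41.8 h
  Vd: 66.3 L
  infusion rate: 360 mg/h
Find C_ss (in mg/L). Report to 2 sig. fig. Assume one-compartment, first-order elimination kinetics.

330 mg/L

k = ln2 / t½ = 0.693147 / 41.8 = 0.01658 h⁻¹
CL = k × Vd = 0.01658 × 66.3 = 1.099 L/h
At steady state Css = R₀ / CL = 360 / 1.099 = 327.6 mg/L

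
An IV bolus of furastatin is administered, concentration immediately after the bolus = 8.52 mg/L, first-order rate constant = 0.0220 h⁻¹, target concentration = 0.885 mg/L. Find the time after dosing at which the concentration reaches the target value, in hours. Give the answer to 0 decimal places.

103 h

t = ln(C₀ / C) / k = ln(8.520 / 0.885) / 0.02200
  = ln(9.627) / 0.02200 = 2.265 / 0.02200 = 103.0 h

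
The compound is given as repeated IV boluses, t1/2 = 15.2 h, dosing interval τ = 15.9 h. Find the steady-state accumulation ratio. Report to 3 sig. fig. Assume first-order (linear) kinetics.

k = ln2 / t½ = 0.693147 / 15.2 = 0.04560 h⁻¹
e^(−kτ) = e^(−0.04560 × 15.9) = 0.4843
Accumulation ratio R = 1 / (1 − e^(−kτ)) = 1 / (1 − 0.4843) = 1.939

1.94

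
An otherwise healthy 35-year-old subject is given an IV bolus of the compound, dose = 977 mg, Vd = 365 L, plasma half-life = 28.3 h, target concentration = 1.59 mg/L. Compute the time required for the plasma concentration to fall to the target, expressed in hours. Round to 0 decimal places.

C₀ = Dose / Vd = 977.0 / 365 = 2.677 mg/L
k = ln2 / t½ = 0.693147 / 28.3 = 0.02449 h⁻¹
t = ln(C₀ / C) / k = ln(2.677 / 1.59) / 0.02449
  = ln(1.684) / 0.02449 = 0.5212 / 0.02449 = 21.28 h

21 h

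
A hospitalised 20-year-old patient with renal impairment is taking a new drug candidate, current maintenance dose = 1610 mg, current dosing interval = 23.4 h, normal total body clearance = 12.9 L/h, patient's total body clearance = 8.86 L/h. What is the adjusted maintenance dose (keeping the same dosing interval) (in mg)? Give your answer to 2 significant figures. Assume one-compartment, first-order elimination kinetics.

To keep the same average steady-state level, dosing rate must scale with clearance.
CL ratio = 8.86 / 12.9 = 0.6868
New dose (same interval) = 1610 × 0.6868 = 1106 mg

1100 mg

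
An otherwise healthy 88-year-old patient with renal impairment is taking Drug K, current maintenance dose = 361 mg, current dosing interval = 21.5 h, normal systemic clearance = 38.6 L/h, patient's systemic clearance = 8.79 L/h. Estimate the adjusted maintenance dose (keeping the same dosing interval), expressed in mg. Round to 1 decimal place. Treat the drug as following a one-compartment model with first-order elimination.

82.2 mg

To keep the same average steady-state level, dosing rate must scale with clearance.
CL ratio = 8.79 / 38.6 = 0.2277
New dose (same interval) = 361 × 0.2277 = 82.20 mg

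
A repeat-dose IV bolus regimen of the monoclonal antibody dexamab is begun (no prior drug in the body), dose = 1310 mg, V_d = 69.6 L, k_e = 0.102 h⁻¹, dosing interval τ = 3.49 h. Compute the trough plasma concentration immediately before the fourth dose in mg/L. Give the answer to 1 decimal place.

28.9 mg/L

C₀ per dose = Dose / Vd = 1310 / 69.6 = 18.82 mg/L
Fraction remaining after one interval: r = e^(−kτ) = e^(−0.1020 × 3.49) = 0.7005
Before dose 4, 3 doses have been given (aged 1τ, 2τ, 3τ).
C_trough = C₀ × (r + r² + … + r^3) = C₀ × r(1−r^3)/(1−r)
        = 18.82 × 0.7005 × (1 − 0.3437) / (1 − 0.7005) = 28.89 mg/L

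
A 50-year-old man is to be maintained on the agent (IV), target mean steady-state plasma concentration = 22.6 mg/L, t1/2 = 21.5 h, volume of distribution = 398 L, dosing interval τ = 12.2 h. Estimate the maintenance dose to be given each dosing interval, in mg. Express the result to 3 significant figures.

k = ln2 / t½ = 0.693147 / 21.5 = 0.03224 h⁻¹
CL = k × Vd = 0.03224 × 398 = 12.83 L/h
At steady state, Dose/τ = Css × CL.
Dose = Css × CL × τ = 22.6 × 12.83 × 12.2 = 3537 mg

3540 mg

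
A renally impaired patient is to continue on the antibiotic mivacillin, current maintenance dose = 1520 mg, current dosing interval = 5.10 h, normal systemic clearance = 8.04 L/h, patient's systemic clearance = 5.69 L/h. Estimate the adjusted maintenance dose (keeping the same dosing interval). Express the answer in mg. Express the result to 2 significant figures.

To keep the same average steady-state level, dosing rate must scale with clearance.
CL ratio = 5.69 / 8.04 = 0.7077
New dose (same interval) = 1520 × 0.7077 = 1076 mg

1100 mg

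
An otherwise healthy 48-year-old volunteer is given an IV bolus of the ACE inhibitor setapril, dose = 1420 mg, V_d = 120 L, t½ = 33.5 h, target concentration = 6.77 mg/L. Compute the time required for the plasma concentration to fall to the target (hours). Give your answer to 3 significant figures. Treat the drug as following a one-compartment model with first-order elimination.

27.0 h

C₀ = Dose / Vd = 1420 / 120 = 11.83 mg/L
k = ln2 / t½ = 0.693147 / 33.5 = 0.02069 h⁻¹
t = ln(C₀ / C) / k = ln(11.83 / 6.77) / 0.02069
  = ln(1.747) / 0.02069 = 0.5579 / 0.02069 = 26.96 h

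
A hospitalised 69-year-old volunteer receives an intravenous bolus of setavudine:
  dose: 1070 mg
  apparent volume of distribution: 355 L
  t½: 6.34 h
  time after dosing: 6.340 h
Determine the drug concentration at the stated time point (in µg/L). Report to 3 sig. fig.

1510 µg/L

C₀ = Dose / Vd = 1070 / 355 = 3.014 mg/L
k = ln2 / t½ = 0.693147 / 6.34 = 0.1093 h⁻¹
t / t½ = 6.340 / 6.34 = 1 half-lives
C = C₀ × (1/2)^1 = 3.014 × 0.5000 = 1.507 mg/L
Convert: 1.507 mg/L × 1000 = 1507 µg/L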